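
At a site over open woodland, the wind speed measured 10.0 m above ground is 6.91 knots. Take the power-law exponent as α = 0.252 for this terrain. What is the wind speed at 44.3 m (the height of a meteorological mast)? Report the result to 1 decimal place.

Power-law profile: V₂ = V₁ · (z₂/z₁)^α
V₂ = 6.91 × (44.3/10.0)^0.252 = 6.91 × (4.4300)^0.252
    = 6.91 × 1.4551 = 10.0548 knots

10.1 knots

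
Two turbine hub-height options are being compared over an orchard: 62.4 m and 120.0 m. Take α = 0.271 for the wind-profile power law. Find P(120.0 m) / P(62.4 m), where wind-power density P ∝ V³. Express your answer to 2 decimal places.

Speed ratio: V_B/V_A = (z_B/z_A)^α = (120.0/62.4)^0.271 = (1.9231)^0.271 = 1.19389
Power-density ratio: P_B/P_A = (V_B/V_A)³ = (1.19389)³ = 1.70172

1.70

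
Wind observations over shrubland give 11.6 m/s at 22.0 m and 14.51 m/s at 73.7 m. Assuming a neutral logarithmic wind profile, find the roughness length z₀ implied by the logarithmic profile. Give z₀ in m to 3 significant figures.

Log law: V(z) ∝ ln(z/z₀). With r = V₁/V₂ = 11.6/14.51 = 0.79945,
r · ln(z₂/z₀) = ln(z₁/z₀) ⇒ ln z₀ = (ln z₁ − r·ln z₂)/(1 − r)
ln z₀ = (3.09104 − 0.79945×4.30000) / 0.20055 = -1.7282
z₀ = exp(-1.7282) = 0.1776 m

z₀ ≈ 0.178 m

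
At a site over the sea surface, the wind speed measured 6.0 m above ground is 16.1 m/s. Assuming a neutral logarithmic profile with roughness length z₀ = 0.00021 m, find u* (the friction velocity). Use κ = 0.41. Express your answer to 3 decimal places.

u* ≈ 0.643 m/s

Log law: V(z) = (u*/κ) · ln(z/z₀) ⇒ u* = κ · V / ln(z/z₀)
u* = 0.41 × 16.1 / ln(6.0/0.00021) = 0.41 × 16.1 / 10.2602
   = 6.6010 / 10.2602 = 0.6434 m/s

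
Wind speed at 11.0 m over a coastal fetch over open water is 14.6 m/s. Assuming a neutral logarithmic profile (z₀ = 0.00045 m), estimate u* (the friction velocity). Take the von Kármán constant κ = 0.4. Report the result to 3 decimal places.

u* ≈ 0.578 m/s

Log law: V(z) = (u*/κ) · ln(z/z₀) ⇒ u* = κ · V / ln(z/z₀)
u* = 0.4 × 14.6 / ln(11.0/0.00045) = 0.4 × 14.6 / 10.1042
   = 5.8400 / 10.1042 = 0.5780 m/s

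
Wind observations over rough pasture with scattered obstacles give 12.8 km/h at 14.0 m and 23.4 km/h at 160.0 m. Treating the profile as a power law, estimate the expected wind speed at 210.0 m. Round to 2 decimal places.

25.03 km/h

First find α: α = ln(V₂/V₁)/ln(z₂/z₁) = ln(23.4/12.8)/ln(160.0/14.0) = 0.60329/2.43612 = 0.2476
Extrapolate from 160.0 m to 210.0 m: V₃ = 23.4 × (210.0/160.0)^0.2476 = 23.4 × 1.0697 = 25.0301 km/h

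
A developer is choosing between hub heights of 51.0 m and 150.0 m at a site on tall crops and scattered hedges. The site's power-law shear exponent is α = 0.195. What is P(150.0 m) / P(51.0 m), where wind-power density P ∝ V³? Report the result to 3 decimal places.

Speed ratio: V_B/V_A = (z_B/z_A)^α = (150.0/51.0)^0.195 = (2.9412)^0.195 = 1.23413
Power-density ratio: P_B/P_A = (V_B/V_A)³ = (1.23413)³ = 1.87968

1.880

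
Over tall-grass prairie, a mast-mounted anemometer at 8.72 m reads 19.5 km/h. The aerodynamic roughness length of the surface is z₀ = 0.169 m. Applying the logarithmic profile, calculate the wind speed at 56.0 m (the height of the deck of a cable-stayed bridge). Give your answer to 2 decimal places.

28.70 km/h

Log law: V(z) ∝ ln(z/z₀), so V₂/V₁ = ln(z₂/z₀) / ln(z₁/z₀).
ln(56.0/0.169) = 5.8032, ln(8.72/0.169) = 3.9435
V₂ = 19.5 × 5.8032/3.9435 = 19.5 × 1.4716 = 28.6961 km/h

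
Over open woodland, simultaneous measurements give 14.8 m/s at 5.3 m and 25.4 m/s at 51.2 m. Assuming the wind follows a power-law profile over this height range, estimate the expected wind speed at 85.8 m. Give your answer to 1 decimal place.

28.7 m/s

First find α: α = ln(V₂/V₁)/ln(z₂/z₁) = ln(25.4/14.8)/ln(51.2/5.3) = 0.54012/2.26803 = 0.2381
Extrapolate from 51.2 m to 85.8 m: V₃ = 25.4 × (85.8/51.2)^0.2381 = 25.4 × 1.1308 = 28.7230 m/s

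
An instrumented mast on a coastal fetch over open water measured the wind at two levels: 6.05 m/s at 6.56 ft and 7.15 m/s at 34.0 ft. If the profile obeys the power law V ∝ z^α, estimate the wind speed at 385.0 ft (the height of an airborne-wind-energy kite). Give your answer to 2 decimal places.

9.15 m/s

First find α: α = ln(V₂/V₁)/ln(z₂/z₁) = ln(7.15/6.05)/ln(34.0/6.56) = 0.16705/1.64537 = 0.1015
Extrapolate from 34.0 ft to 385.0 ft: V₃ = 7.15 × (385.0/34.0)^0.1015 = 7.15 × 1.2794 = 9.1478 m/s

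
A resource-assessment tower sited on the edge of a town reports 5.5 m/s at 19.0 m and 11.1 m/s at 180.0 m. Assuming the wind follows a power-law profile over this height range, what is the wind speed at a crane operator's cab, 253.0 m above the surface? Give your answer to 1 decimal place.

First find α: α = ln(V₂/V₁)/ln(z₂/z₁) = ln(11.1/5.5)/ln(180.0/19.0) = 0.70220/2.24852 = 0.3123
Extrapolate from 180.0 m to 253.0 m: V₃ = 11.1 × (253.0/180.0)^0.3123 = 11.1 × 1.1122 = 12.3451 m/s

12.3 m/s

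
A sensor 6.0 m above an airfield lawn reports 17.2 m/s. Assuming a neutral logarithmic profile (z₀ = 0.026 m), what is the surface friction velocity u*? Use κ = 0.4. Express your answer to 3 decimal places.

Log law: V(z) = (u*/κ) · ln(z/z₀) ⇒ u* = κ · V / ln(z/z₀)
u* = 0.4 × 17.2 / ln(6.0/0.026) = 0.4 × 17.2 / 5.4414
   = 6.8800 / 5.4414 = 1.2644 m/s

u* ≈ 1.264 m/s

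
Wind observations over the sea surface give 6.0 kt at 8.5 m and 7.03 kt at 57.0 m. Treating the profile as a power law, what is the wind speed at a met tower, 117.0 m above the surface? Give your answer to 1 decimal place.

First find α: α = ln(V₂/V₁)/ln(z₂/z₁) = ln(7.03/6.0)/ln(57.0/8.5) = 0.15843/1.90299 = 0.0833
Extrapolate from 57.0 m to 117.0 m: V₃ = 7.03 × (117.0/57.0)^0.0833 = 7.03 × 1.0617 = 7.4637 kt

7.5 kt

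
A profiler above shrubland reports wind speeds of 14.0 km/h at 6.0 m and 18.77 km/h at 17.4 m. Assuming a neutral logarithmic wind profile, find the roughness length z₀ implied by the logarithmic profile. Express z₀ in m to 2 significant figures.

z₀ ≈ 0.26 m

Log law: V(z) ∝ ln(z/z₀). With r = V₁/V₂ = 14.0/18.77 = 0.74587,
r · ln(z₂/z₀) = ln(z₁/z₀) ⇒ ln z₀ = (ln z₁ − r·ln z₂)/(1 − r)
ln z₀ = (1.79176 − 0.74587×2.85647) / 0.25413 = -1.3332
z₀ = exp(-1.3332) = 0.2636 m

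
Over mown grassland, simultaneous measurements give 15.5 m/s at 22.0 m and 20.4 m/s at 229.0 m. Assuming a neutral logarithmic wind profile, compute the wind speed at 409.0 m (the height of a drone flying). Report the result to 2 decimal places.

Log law: V ∝ ln(z/z₀). From the pair, with r = V₁/V₂ = 0.75980,
ln z₀ = (ln z₁ − r·ln z₂)/(1 − r) = (3.0910 − 0.75980×5.4337)/0.24020 = -4.3195 → z₀ = 0.01331 m
V₃ = V₁ · ln(z₃/z₀)/ln(z₁/z₀) = 15.5 × 10.3332/7.4105 = 21.6131 m/s

21.61 m/s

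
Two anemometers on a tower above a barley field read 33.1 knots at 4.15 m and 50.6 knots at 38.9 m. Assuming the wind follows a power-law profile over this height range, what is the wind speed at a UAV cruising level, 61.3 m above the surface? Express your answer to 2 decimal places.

55.16 knots

First find α: α = ln(V₂/V₁)/ln(z₂/z₁) = ln(50.6/33.1)/ln(38.9/4.15) = 0.42442/2.23789 = 0.1897
Extrapolate from 38.9 m to 61.3 m: V₃ = 50.6 × (61.3/38.9)^0.1897 = 50.6 × 1.0901 = 55.1580 knots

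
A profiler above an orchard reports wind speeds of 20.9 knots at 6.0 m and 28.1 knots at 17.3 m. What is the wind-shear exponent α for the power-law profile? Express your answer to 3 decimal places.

Power law: V₂/V₁ = (z₂/z₁)^α ⇒ α = ln(V₂/V₁) / ln(z₂/z₁)
α = ln(28.1/20.9) / ln(17.3/6.0) = ln(1.3445) / ln(2.8833)
  = 0.29602 / 1.05895 = 0.27954

α ≈ 0.280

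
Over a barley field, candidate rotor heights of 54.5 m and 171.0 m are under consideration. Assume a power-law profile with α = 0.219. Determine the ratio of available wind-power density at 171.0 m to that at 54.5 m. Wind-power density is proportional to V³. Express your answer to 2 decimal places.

2.12

Speed ratio: V_B/V_A = (z_B/z_A)^α = (171.0/54.5)^0.219 = (3.1376)^0.219 = 1.28456
Power-density ratio: P_B/P_A = (V_B/V_A)³ = (1.28456)³ = 2.11966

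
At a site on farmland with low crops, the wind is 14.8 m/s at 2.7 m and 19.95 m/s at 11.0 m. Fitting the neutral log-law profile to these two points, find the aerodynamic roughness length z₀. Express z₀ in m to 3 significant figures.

Log law: V(z) ∝ ln(z/z₀). With r = V₁/V₂ = 14.8/19.95 = 0.74185,
r · ln(z₂/z₀) = ln(z₁/z₀) ⇒ ln z₀ = (ln z₁ − r·ln z₂)/(1 − r)
ln z₀ = (0.99325 − 0.74185×2.39790) / 0.25815 = -3.0434
z₀ = exp(-3.0434) = 0.04767 m

z₀ ≈ 0.0477 m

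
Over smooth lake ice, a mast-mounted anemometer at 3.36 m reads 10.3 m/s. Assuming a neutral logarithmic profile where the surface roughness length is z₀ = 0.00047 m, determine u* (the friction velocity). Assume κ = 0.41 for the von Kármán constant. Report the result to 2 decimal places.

Log law: V(z) = (u*/κ) · ln(z/z₀) ⇒ u* = κ · V / ln(z/z₀)
u* = 0.41 × 10.3 / ln(3.36/0.00047) = 0.41 × 10.3 / 8.8747
   = 4.2230 / 8.8747 = 0.4758 m/s

u* ≈ 0.48 m/s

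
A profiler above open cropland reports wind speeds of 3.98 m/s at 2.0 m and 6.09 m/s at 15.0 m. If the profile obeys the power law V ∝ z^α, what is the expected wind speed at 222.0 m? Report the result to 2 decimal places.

First find α: α = ln(V₂/V₁)/ln(z₂/z₁) = ln(6.09/3.98)/ln(15.0/2.0) = 0.42537/2.01490 = 0.2111
Extrapolate from 15.0 m to 222.0 m: V₃ = 6.09 × (222.0/15.0)^0.2111 = 6.09 × 1.7663 = 10.7565 m/s

10.76 m/s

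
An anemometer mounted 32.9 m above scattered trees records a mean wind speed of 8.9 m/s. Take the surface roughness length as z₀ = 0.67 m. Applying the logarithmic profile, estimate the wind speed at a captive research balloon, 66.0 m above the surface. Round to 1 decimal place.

Log law: V(z) ∝ ln(z/z₀), so V₂/V₁ = ln(z₂/z₀) / ln(z₁/z₀).
ln(66.0/0.67) = 4.5901, ln(32.9/0.67) = 3.8940
V₂ = 8.9 × 4.5901/3.8940 = 8.9 × 1.1788 = 10.4912 m/s

10.5 m/s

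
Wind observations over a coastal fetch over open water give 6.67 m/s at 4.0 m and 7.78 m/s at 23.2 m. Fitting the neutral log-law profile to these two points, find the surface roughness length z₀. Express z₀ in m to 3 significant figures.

z₀ ≈ 0.000103 m

Log law: V(z) ∝ ln(z/z₀). With r = V₁/V₂ = 6.67/7.78 = 0.85733,
r · ln(z₂/z₀) = ln(z₁/z₀) ⇒ ln z₀ = (ln z₁ − r·ln z₂)/(1 − r)
ln z₀ = (1.38629 − 0.85733×3.14415) / 0.14267 = -9.1767
z₀ = exp(-9.1767) = 0.0001034 m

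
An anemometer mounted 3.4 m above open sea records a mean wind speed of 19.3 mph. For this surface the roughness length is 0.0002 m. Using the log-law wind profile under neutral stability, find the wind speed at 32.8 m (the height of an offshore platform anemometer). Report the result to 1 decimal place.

Log law: V(z) ∝ ln(z/z₀), so V₂/V₁ = ln(z₂/z₀) / ln(z₁/z₀).
ln(32.8/0.0002) = 12.0076, ln(3.4/0.0002) = 9.7410
V₂ = 19.3 × 12.0076/9.7410 = 19.3 × 1.2327 = 23.7910 mph

23.8 mph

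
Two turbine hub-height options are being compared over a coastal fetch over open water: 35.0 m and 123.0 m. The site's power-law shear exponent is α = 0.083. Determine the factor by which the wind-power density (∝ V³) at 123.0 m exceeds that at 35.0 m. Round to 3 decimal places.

1.367

Speed ratio: V_B/V_A = (z_B/z_A)^α = (123.0/35.0)^0.083 = (3.5143)^0.083 = 1.10995
Power-density ratio: P_B/P_A = (V_B/V_A)³ = (1.10995)³ = 1.36746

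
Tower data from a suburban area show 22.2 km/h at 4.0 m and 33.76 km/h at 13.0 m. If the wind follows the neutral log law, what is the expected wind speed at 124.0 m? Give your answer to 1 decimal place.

Log law: V ∝ ln(z/z₀). From the pair, with r = V₁/V₂ = 0.65758,
ln z₀ = (ln z₁ − r·ln z₂)/(1 − r) = (1.3863 − 0.65758×2.5649)/0.34242 = -0.8772 → z₀ = 0.4159 m
V₃ = V₁ · ln(z₃/z₀)/ln(z₁/z₀) = 22.2 × 5.6975/2.2635 = 55.8798 km/h

55.9 km/h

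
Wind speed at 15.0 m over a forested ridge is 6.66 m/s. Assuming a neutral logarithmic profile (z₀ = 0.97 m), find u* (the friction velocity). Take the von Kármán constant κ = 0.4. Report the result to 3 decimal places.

Log law: V(z) = (u*/κ) · ln(z/z₀) ⇒ u* = κ · V / ln(z/z₀)
u* = 0.4 × 6.66 / ln(15.0/0.97) = 0.4 × 6.66 / 2.7385
   = 2.6640 / 2.7385 = 0.9728 m/s

u* ≈ 0.973 m/s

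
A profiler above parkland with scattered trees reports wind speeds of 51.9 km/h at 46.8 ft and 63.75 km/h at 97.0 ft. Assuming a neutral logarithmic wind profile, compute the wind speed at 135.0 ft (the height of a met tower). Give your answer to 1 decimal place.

Log law: V ∝ ln(z/z₀). From the pair, with r = V₁/V₂ = 0.81412,
ln z₀ = (ln z₁ − r·ln z₂)/(1 − r) = (3.8459 − 0.81412×4.5747)/0.18588 = 0.6538 → z₀ = 1.923 ft
V₃ = V₁ · ln(z₃/z₀)/ln(z₁/z₀) = 51.9 × 4.2515/3.1921 = 69.1246 km/h

69.1 km/h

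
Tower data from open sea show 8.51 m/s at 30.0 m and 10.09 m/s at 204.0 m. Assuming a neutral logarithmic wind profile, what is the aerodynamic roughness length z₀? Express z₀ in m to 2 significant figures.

Log law: V(z) ∝ ln(z/z₀). With r = V₁/V₂ = 8.51/10.09 = 0.84341,
r · ln(z₂/z₀) = ln(z₁/z₀) ⇒ ln z₀ = (ln z₁ − r·ln z₂)/(1 − r)
ln z₀ = (3.40120 − 0.84341×5.31812) / 0.15659 = -6.9235
z₀ = exp(-6.9235) = 0.0009844 m

z₀ ≈ 0.00098 m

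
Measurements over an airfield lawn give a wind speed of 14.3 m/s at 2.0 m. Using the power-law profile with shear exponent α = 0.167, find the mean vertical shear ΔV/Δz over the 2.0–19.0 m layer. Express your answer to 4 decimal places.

Power law: V₂ = V₁ · (z₂/z₁)^α = 14.3 × (9.5000)^0.167 = 20.8265 m/s
ΔV/Δz = (20.8265 − 14.3)/(19.0 − 2.0) = 6.5265/17.0000 = 0.38391 m/s/m

0.3839 m/s/m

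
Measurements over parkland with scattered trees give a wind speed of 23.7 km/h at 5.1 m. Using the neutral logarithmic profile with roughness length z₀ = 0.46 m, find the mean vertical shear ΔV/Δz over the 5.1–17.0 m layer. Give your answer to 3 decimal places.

0.997 km/h/m

Log law: V₂ = V₁ · ln(z₂/z₀)/ln(z₁/z₀) = 23.7 × 3.6097/2.4058 = 35.5607 km/h
ΔV/Δz = (35.5607 − 23.7)/(17.0 − 5.1) = 11.8607/11.9000 = 0.99670 km/h/m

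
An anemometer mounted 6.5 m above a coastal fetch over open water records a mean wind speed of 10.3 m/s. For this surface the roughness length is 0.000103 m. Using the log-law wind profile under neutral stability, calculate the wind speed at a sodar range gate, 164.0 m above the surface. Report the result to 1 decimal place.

13.3 m/s

Log law: V(z) ∝ ln(z/z₀), so V₂/V₁ = ln(z₂/z₀) / ln(z₁/z₀).
ln(164.0/0.000103) = 14.2806, ln(6.5/0.000103) = 11.0526
V₂ = 10.3 × 14.2806/11.0526 = 10.3 × 1.2921 = 13.3083 m/s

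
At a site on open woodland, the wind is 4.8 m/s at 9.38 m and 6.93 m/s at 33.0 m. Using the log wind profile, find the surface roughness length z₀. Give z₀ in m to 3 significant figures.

Log law: V(z) ∝ ln(z/z₀). With r = V₁/V₂ = 4.8/6.93 = 0.69264,
r · ln(z₂/z₀) = ln(z₁/z₀) ⇒ ln z₀ = (ln z₁ − r·ln z₂)/(1 − r)
ln z₀ = (2.23858 − 0.69264×3.49651) / 0.30736 = -0.5962
z₀ = exp(-0.5962) = 0.5509 m

z₀ ≈ 0.551 m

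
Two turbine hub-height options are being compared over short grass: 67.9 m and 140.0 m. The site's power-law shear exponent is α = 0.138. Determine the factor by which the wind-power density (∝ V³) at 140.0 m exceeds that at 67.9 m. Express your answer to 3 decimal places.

1.349

Speed ratio: V_B/V_A = (z_B/z_A)^α = (140.0/67.9)^0.138 = (2.0619)^0.138 = 1.10501
Power-density ratio: P_B/P_A = (V_B/V_A)³ = (1.10501)³ = 1.34928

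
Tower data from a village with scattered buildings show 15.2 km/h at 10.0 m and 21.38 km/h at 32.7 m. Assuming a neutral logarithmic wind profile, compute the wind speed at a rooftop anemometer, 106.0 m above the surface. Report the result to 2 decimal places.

27.51 km/h

Log law: V ∝ ln(z/z₀). From the pair, with r = V₁/V₂ = 0.71094,
ln z₀ = (ln z₁ − r·ln z₂)/(1 − r) = (2.3026 − 0.71094×3.4874)/0.28906 = -0.6115 → z₀ = 0.5426 m
V₃ = V₁ · ln(z₃/z₀)/ln(z₁/z₀) = 15.2 × 5.2749/2.9140 = 27.5145 km/h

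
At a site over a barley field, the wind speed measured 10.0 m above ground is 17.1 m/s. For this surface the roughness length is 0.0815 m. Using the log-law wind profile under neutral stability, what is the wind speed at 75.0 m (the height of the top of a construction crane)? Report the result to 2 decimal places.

Log law: V(z) ∝ ln(z/z₀), so V₂/V₁ = ln(z₂/z₀) / ln(z₁/z₀).
ln(75.0/0.0815) = 6.8246, ln(10.0/0.0815) = 4.8097
V₂ = 17.1 × 6.8246/4.8097 = 17.1 × 1.4189 = 24.2636 m/s

24.26 m/s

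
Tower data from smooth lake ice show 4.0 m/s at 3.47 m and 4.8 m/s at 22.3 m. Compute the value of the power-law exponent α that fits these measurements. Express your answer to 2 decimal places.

Power law: V₂/V₁ = (z₂/z₁)^α ⇒ α = ln(V₂/V₁) / ln(z₂/z₁)
α = ln(4.8/4.0) / ln(22.3/3.47) = ln(1.2000) / ln(6.4265)
  = 0.18232 / 1.86043 = 0.09800

α ≈ 0.10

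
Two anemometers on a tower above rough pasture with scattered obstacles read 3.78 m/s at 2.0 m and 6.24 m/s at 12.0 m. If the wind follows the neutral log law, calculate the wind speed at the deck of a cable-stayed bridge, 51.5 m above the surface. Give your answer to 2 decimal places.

Log law: V ∝ ln(z/z₀). From the pair, with r = V₁/V₂ = 0.60577,
ln z₀ = (ln z₁ − r·ln z₂)/(1 − r) = (0.6931 − 0.60577×2.4849)/0.39423 = -2.0600 → z₀ = 0.1274 m
V₃ = V₁ · ln(z₃/z₀)/ln(z₁/z₀) = 3.78 × 6.0016/2.7532 = 8.2399 m/s

8.24 m/s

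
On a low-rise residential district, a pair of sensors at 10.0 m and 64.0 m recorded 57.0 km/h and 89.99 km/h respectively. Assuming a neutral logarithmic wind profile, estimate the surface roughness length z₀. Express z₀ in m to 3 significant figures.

Log law: V(z) ∝ ln(z/z₀). With r = V₁/V₂ = 57.0/89.99 = 0.63340,
r · ln(z₂/z₀) = ln(z₁/z₀) ⇒ ln z₀ = (ln z₁ − r·ln z₂)/(1 − r)
ln z₀ = (2.30259 − 0.63340×4.15888) / 0.36660 = -0.9047
z₀ = exp(-0.9047) = 0.4047 m

z₀ ≈ 0.405 m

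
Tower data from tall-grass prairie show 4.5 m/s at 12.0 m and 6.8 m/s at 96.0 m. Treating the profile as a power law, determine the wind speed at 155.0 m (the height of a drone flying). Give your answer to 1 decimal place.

First find α: α = ln(V₂/V₁)/ln(z₂/z₁) = ln(6.8/4.5)/ln(96.0/12.0) = 0.41285/2.07944 = 0.1985
Extrapolate from 96.0 m to 155.0 m: V₃ = 6.8 × (155.0/96.0)^0.1985 = 6.8 × 1.0998 = 7.4785 m/s

7.5 m/s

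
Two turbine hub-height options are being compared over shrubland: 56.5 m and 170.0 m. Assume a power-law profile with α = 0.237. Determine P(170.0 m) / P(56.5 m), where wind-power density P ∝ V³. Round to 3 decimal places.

2.188

Speed ratio: V_B/V_A = (z_B/z_A)^α = (170.0/56.5)^0.237 = (3.0088)^0.237 = 1.29832
Power-density ratio: P_B/P_A = (V_B/V_A)³ = (1.29832)³ = 2.18848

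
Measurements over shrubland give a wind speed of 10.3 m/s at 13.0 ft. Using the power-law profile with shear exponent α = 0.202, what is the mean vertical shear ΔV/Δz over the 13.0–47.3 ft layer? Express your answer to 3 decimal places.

Power law: V₂ = V₁ · (z₂/z₁)^α = 10.3 × (3.6385)^0.202 = 13.3703 m/s
ΔV/Δz = (13.3703 − 10.3)/(47.3 − 13.0) = 3.0703/34.3000 = 0.08951 m/s/ft

0.090 m/s/ft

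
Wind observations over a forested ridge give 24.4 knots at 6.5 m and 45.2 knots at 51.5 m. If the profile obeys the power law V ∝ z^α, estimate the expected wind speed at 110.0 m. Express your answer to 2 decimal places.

First find α: α = ln(V₂/V₁)/ln(z₂/z₁) = ln(45.2/24.4)/ln(51.5/6.5) = 0.61651/2.06978 = 0.2979
Extrapolate from 51.5 m to 110.0 m: V₃ = 45.2 × (110.0/51.5)^0.2979 = 45.2 × 1.2536 = 56.6644 knots

56.66 knots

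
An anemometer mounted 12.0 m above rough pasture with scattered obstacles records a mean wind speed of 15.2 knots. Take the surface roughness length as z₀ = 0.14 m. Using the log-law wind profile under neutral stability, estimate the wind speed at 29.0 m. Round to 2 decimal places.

18.21 knots

Log law: V(z) ∝ ln(z/z₀), so V₂/V₁ = ln(z₂/z₀) / ln(z₁/z₀).
ln(29.0/0.14) = 5.3334, ln(12.0/0.14) = 4.4510
V₂ = 15.2 × 5.3334/4.4510 = 15.2 × 1.1982 = 18.2133 knots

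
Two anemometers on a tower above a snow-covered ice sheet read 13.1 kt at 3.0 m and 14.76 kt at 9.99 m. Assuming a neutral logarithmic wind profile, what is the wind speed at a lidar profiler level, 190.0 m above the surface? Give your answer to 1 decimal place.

18.8 kt

Log law: V ∝ ln(z/z₀). From the pair, with r = V₁/V₂ = 0.88753,
ln z₀ = (ln z₁ − r·ln z₂)/(1 − r) = (1.0986 − 0.88753×2.3016)/0.11247 = -8.3947 → z₀ = 0.0002261 m
V₃ = V₁ · ln(z₃/z₀)/ln(z₁/z₀) = 13.1 × 13.6417/9.4933 = 18.8245 kt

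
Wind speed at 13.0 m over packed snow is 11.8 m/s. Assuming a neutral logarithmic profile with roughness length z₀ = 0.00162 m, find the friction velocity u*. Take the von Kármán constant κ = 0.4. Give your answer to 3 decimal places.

u* ≈ 0.525 m/s

Log law: V(z) = (u*/κ) · ln(z/z₀) ⇒ u* = κ · V / ln(z/z₀)
u* = 0.4 × 11.8 / ln(13.0/0.00162) = 0.4 × 11.8 / 8.9903
   = 4.7200 / 8.9903 = 0.5250 m/s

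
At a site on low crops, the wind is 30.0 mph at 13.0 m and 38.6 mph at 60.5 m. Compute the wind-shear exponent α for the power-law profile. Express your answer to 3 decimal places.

Power law: V₂/V₁ = (z₂/z₁)^α ⇒ α = ln(V₂/V₁) / ln(z₂/z₁)
α = ln(38.6/30.0) / ln(60.5/13.0) = ln(1.2867) / ln(4.6538)
  = 0.25205 / 1.53769 = 0.16392

α ≈ 0.164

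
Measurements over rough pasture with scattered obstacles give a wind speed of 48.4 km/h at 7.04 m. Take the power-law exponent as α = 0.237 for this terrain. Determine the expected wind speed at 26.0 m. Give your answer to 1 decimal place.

Power-law profile: V₂ = V₁ · (z₂/z₁)^α
V₂ = 48.4 × (26.0/7.04)^0.237 = 48.4 × (3.6932)^0.237
    = 48.4 × 1.3629 = 65.9659 km/h

66.0 km/h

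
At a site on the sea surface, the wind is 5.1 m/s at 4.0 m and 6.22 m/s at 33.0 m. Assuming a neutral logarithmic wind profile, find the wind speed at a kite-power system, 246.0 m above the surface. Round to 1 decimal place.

Log law: V ∝ ln(z/z₀). From the pair, with r = V₁/V₂ = 0.81994,
ln z₀ = (ln z₁ − r·ln z₂)/(1 − r) = (1.3863 − 0.81994×3.4965)/0.18006 = -8.2227 → z₀ = 0.0002685 m
V₃ = V₁ · ln(z₃/z₀)/ln(z₁/z₀) = 5.1 × 13.7280/9.6090 = 7.2862 m/s

7.3 m/s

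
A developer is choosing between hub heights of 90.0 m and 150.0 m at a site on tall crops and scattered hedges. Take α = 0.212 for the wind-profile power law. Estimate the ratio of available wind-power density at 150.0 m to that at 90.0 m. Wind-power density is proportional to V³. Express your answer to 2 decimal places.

1.38

Speed ratio: V_B/V_A = (z_B/z_A)^α = (150.0/90.0)^0.212 = (1.6667)^0.212 = 1.11438
Power-density ratio: P_B/P_A = (V_B/V_A)³ = (1.11438)³ = 1.38387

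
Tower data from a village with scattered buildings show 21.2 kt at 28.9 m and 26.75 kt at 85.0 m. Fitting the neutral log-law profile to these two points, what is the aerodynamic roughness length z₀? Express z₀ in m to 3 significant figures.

z₀ ≈ 0.469 m

Log law: V(z) ∝ ln(z/z₀). With r = V₁/V₂ = 21.2/26.75 = 0.79252,
r · ln(z₂/z₀) = ln(z₁/z₀) ⇒ ln z₀ = (ln z₁ − r·ln z₂)/(1 − r)
ln z₀ = (3.36384 − 0.79252×4.44265) / 0.20748 = -0.7570
z₀ = exp(-0.7570) = 0.4691 m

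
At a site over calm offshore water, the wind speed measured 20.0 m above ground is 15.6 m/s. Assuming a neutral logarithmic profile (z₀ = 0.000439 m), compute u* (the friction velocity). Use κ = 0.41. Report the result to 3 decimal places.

u* ≈ 0.596 m/s

Log law: V(z) = (u*/κ) · ln(z/z₀) ⇒ u* = κ · V / ln(z/z₀)
u* = 0.41 × 15.6 / ln(20.0/0.000439) = 0.41 × 15.6 / 10.7267
   = 6.3960 / 10.7267 = 0.5963 m/s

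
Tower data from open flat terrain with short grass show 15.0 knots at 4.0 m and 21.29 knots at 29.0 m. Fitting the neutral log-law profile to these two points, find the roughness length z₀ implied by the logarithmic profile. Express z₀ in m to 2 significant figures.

Log law: V(z) ∝ ln(z/z₀). With r = V₁/V₂ = 15.0/21.29 = 0.70456,
r · ln(z₂/z₀) = ln(z₁/z₀) ⇒ ln z₀ = (ln z₁ − r·ln z₂)/(1 − r)
ln z₀ = (1.38629 − 0.70456×3.36730) / 0.29544 = -3.3379
z₀ = exp(-3.3379) = 0.03551 m

z₀ ≈ 0.036 m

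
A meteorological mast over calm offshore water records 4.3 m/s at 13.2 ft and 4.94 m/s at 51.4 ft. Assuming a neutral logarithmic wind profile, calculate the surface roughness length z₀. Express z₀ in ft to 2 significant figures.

Log law: V(z) ∝ ln(z/z₀). With r = V₁/V₂ = 4.3/4.94 = 0.87045,
r · ln(z₂/z₀) = ln(z₁/z₀) ⇒ ln z₀ = (ln z₁ − r·ln z₂)/(1 − r)
ln z₀ = (2.58022 − 0.87045×3.93964) / 0.12955 = -6.5534
z₀ = exp(-6.5534) = 0.001425 ft

z₀ ≈ 0.0014 ft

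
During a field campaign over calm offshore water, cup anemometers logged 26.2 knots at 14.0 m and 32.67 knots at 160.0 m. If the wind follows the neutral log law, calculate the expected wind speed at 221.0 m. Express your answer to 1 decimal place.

33.5 knots

Log law: V ∝ ln(z/z₀). From the pair, with r = V₁/V₂ = 0.80196,
ln z₀ = (ln z₁ − r·ln z₂)/(1 − r) = (2.6391 − 0.80196×5.0752)/0.19804 = -7.2259 → z₀ = 0.0007275 m
V₃ = V₁ · ln(z₃/z₀)/ln(z₁/z₀) = 26.2 × 12.6241/9.8650 = 33.5278 knots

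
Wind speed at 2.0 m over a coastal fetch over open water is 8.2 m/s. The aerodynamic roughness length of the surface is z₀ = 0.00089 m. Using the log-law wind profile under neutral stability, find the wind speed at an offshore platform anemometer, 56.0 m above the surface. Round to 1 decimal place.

11.7 m/s

Log law: V(z) ∝ ln(z/z₀), so V₂/V₁ = ln(z₂/z₀) / ln(z₁/z₀).
ln(56.0/0.00089) = 11.0496, ln(2.0/0.00089) = 7.7174
V₂ = 8.2 × 11.0496/7.7174 = 8.2 × 1.4318 = 11.7406 m/s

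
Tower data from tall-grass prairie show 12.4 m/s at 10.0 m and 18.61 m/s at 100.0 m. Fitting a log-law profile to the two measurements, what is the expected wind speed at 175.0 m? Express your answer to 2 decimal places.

Log law: V ∝ ln(z/z₀). From the pair, with r = V₁/V₂ = 0.66631,
ln z₀ = (ln z₁ − r·ln z₂)/(1 − r) = (2.3026 − 0.66631×4.6052)/0.33369 = -2.2952 → z₀ = 0.1007 m
V₃ = V₁ · ln(z₃/z₀)/ln(z₁/z₀) = 12.4 × 7.4600/4.5978 = 20.1193 m/s

20.12 m/s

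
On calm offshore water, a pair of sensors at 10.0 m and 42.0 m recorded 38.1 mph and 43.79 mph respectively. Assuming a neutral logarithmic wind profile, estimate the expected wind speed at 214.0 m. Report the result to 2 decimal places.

Log law: V ∝ ln(z/z₀). From the pair, with r = V₁/V₂ = 0.87006,
ln z₀ = (ln z₁ − r·ln z₂)/(1 − r) = (2.3026 − 0.87006×3.7377)/0.12994 = -7.3067 → z₀ = 0.0006710 m
V₃ = V₁ · ln(z₃/z₀)/ln(z₁/z₀) = 38.1 × 12.6727/9.6093 = 50.2461 mph

50.25 mph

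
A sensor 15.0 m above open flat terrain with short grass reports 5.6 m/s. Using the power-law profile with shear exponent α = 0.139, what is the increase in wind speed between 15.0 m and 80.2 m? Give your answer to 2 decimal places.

1.47 m/s

Power law: V₂ = V₁ · (z₂/z₁)^α = 5.6 × (5.3467)^0.139 = 7.0695 m/s
ΔV = 7.0695 − 5.6 = 1.4695 m/s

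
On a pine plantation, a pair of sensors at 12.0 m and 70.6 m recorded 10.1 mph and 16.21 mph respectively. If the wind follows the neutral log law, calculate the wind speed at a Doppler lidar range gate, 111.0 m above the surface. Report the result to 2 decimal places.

Log law: V ∝ ln(z/z₀). From the pair, with r = V₁/V₂ = 0.62307,
ln z₀ = (ln z₁ − r·ln z₂)/(1 − r) = (2.4849 − 0.62307×4.2570)/0.37693 = -0.4445 → z₀ = 0.6412 m
V₃ = V₁ · ln(z₃/z₀)/ln(z₁/z₀) = 10.1 × 5.1540/2.9294 = 17.7701 mph

17.77 mph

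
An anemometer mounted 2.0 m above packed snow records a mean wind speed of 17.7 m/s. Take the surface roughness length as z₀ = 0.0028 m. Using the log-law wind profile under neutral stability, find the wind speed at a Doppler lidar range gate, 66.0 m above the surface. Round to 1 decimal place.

27.1 m/s

Log law: V(z) ∝ ln(z/z₀), so V₂/V₁ = ln(z₂/z₀) / ln(z₁/z₀).
ln(66.0/0.0028) = 10.0678, ln(2.0/0.0028) = 6.5713
V₂ = 17.7 × 10.0678/6.5713 = 17.7 × 1.5321 = 27.1180 m/s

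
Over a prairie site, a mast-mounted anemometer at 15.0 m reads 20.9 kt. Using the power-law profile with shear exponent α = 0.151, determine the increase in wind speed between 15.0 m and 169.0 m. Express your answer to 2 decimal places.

Power law: V₂ = V₁ · (z₂/z₁)^α = 20.9 × (11.2667)^0.151 = 30.1278 kt
ΔV = 30.1278 − 20.9 = 9.2278 kt

9.23 kt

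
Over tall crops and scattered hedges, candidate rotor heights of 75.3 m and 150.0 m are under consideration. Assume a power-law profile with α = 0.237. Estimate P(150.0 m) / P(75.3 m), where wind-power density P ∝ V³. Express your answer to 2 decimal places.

1.63

Speed ratio: V_B/V_A = (z_B/z_A)^α = (150.0/75.3)^0.237 = (1.9920)^0.237 = 1.17742
Power-density ratio: P_B/P_A = (V_B/V_A)³ = (1.17742)³ = 1.63230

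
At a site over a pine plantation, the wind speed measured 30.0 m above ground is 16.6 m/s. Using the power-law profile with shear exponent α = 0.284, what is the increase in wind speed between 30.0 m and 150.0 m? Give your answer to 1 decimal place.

9.6 m/s

Power law: V₂ = V₁ · (z₂/z₁)^α = 16.6 × (5.0000)^0.284 = 26.2190 m/s
ΔV = 26.2190 − 16.6 = 9.6190 m/s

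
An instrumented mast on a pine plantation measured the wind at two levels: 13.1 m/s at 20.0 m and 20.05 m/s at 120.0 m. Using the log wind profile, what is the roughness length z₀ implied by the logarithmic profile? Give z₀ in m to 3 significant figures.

z₀ ≈ 0.683 m

Log law: V(z) ∝ ln(z/z₀). With r = V₁/V₂ = 13.1/20.05 = 0.65337,
r · ln(z₂/z₀) = ln(z₁/z₀) ⇒ ln z₀ = (ln z₁ − r·ln z₂)/(1 − r)
ln z₀ = (2.99573 − 0.65337×4.78749) / 0.34663 = -0.3815
z₀ = exp(-0.3815) = 0.6828 m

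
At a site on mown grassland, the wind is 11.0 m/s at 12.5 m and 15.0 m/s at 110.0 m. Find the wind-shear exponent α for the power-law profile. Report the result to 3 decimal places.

α ≈ 0.143

Power law: V₂/V₁ = (z₂/z₁)^α ⇒ α = ln(V₂/V₁) / ln(z₂/z₁)
α = ln(15.0/11.0) / ln(110.0/12.5) = ln(1.3636) / ln(8.8000)
  = 0.31015 / 2.17475 = 0.14262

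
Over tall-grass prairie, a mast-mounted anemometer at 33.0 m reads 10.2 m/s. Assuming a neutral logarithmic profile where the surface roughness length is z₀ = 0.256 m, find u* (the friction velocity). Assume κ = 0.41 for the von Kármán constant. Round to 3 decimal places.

u* ≈ 0.861 m/s

Log law: V(z) = (u*/κ) · ln(z/z₀) ⇒ u* = κ · V / ln(z/z₀)
u* = 0.41 × 10.2 / ln(33.0/0.256) = 0.41 × 10.2 / 4.8591
   = 4.1820 / 4.8591 = 0.8607 m/s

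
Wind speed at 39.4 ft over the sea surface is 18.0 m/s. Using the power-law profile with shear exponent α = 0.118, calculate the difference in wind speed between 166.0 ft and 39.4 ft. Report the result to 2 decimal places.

Power law: V₂ = V₁ · (z₂/z₁)^α = 18.0 × (4.2132)^0.118 = 21.3293 m/s
ΔV = 21.3293 − 18.0 = 3.3293 m/s

3.33 m/s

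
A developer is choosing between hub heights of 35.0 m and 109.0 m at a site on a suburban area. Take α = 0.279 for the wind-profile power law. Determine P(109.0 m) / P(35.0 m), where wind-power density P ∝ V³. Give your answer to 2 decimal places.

Speed ratio: V_B/V_A = (z_B/z_A)^α = (109.0/35.0)^0.279 = (3.1143)^0.279 = 1.37293
Power-density ratio: P_B/P_A = (V_B/V_A)³ = (1.37293)³ = 2.58786

2.59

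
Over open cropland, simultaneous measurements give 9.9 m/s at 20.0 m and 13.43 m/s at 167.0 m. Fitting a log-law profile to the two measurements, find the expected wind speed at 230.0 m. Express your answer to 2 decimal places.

13.96 m/s

Log law: V ∝ ln(z/z₀). From the pair, with r = V₁/V₂ = 0.73716,
ln z₀ = (ln z₁ − r·ln z₂)/(1 − r) = (2.9957 − 0.73716×5.1180)/0.26284 = -2.9562 → z₀ = 0.05202 m
V₃ = V₁ · ln(z₃/z₀)/ln(z₁/z₀) = 9.9 × 8.3943/5.9520 = 13.9624 m/s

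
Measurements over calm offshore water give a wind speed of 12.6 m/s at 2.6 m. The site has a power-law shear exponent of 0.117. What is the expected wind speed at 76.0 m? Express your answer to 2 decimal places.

Power-law profile: V₂ = V₁ · (z₂/z₁)^α
V₂ = 12.6 × (76.0/2.6)^0.117 = 12.6 × (29.2308)^0.117
    = 12.6 × 1.4842 = 18.7014 m/s

18.70 m/s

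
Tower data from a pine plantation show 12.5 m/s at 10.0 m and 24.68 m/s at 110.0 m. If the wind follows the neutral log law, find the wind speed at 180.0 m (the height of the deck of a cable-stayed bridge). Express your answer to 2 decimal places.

Log law: V ∝ ln(z/z₀). From the pair, with r = V₁/V₂ = 0.50648,
ln z₀ = (ln z₁ − r·ln z₂)/(1 − r) = (2.3026 − 0.50648×4.7005)/0.49352 = -0.1583 → z₀ = 0.8536 m
V₃ = V₁ · ln(z₃/z₀)/ln(z₁/z₀) = 12.5 × 5.3513/2.4609 = 27.1815 m/s

27.18 m/s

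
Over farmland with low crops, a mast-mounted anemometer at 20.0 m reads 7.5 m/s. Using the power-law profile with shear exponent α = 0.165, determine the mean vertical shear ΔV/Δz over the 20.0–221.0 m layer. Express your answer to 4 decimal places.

0.0182 m/s/m

Power law: V₂ = V₁ · (z₂/z₁)^α = 7.5 × (11.0500)^0.165 = 11.1485 m/s
ΔV/Δz = (11.1485 − 7.5)/(221.0 − 20.0) = 3.6485/201.0000 = 0.01815 m/s/m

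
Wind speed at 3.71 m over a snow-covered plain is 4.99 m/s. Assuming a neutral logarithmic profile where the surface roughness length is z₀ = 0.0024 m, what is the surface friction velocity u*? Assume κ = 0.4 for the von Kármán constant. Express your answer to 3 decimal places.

u* ≈ 0.272 m/s

Log law: V(z) = (u*/κ) · ln(z/z₀) ⇒ u* = κ · V / ln(z/z₀)
u* = 0.4 × 4.99 / ln(3.71/0.0024) = 0.4 × 4.99 / 7.3433
   = 1.9960 / 7.3433 = 0.2718 m/s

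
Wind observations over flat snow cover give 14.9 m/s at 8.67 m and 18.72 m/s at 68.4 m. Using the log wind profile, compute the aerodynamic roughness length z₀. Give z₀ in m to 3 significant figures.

z₀ ≈ 0.00275 m

Log law: V(z) ∝ ln(z/z₀). With r = V₁/V₂ = 14.9/18.72 = 0.79594,
r · ln(z₂/z₀) = ln(z₁/z₀) ⇒ ln z₀ = (ln z₁ − r·ln z₂)/(1 − r)
ln z₀ = (2.15987 − 0.79594×4.22537) / 0.20406 = -5.8967
z₀ = exp(-5.8967) = 0.002749 m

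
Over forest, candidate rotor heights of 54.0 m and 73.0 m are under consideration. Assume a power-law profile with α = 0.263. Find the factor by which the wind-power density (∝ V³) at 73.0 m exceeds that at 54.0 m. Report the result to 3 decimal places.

1.269

Speed ratio: V_B/V_A = (z_B/z_A)^α = (73.0/54.0)^0.263 = (1.3519)^0.263 = 1.08252
Power-density ratio: P_B/P_A = (V_B/V_A)³ = (1.08252)³ = 1.26854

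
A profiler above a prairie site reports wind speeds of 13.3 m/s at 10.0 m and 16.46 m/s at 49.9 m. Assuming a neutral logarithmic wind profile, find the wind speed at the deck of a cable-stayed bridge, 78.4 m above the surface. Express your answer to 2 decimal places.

17.35 m/s

Log law: V ∝ ln(z/z₀). From the pair, with r = V₁/V₂ = 0.80802,
ln z₀ = (ln z₁ − r·ln z₂)/(1 − r) = (2.3026 − 0.80802×3.9100)/0.19198 = -4.4629 → z₀ = 0.01153 m
V₃ = V₁ · ln(z₃/z₀)/ln(z₁/z₀) = 13.3 × 8.8247/6.7655 = 17.3482 m/s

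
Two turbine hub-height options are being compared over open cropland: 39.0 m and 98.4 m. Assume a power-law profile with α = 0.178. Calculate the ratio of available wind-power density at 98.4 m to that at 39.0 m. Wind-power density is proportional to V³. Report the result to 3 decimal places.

Speed ratio: V_B/V_A = (z_B/z_A)^α = (98.4/39.0)^0.178 = (2.5231)^0.178 = 1.17908
Power-density ratio: P_B/P_A = (V_B/V_A)³ = (1.17908)³ = 1.63920

1.639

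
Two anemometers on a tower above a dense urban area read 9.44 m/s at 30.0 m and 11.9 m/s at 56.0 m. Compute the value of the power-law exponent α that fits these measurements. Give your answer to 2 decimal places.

Power law: V₂/V₁ = (z₂/z₁)^α ⇒ α = ln(V₂/V₁) / ln(z₂/z₁)
α = ln(11.9/9.44) / ln(56.0/30.0) = ln(1.2606) / ln(1.8667)
  = 0.23158 / 0.62415 = 0.37103

α ≈ 0.37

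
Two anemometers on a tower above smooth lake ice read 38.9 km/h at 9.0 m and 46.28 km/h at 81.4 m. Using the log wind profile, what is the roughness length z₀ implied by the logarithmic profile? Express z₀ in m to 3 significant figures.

Log law: V(z) ∝ ln(z/z₀). With r = V₁/V₂ = 38.9/46.28 = 0.84054,
r · ln(z₂/z₀) = ln(z₁/z₀) ⇒ ln z₀ = (ln z₁ − r·ln z₂)/(1 − r)
ln z₀ = (2.19722 − 0.84054×4.39938) / 0.15946 = -9.4103
z₀ = exp(-9.4103) = 0.00008187 m

z₀ ≈ 0.0000819 m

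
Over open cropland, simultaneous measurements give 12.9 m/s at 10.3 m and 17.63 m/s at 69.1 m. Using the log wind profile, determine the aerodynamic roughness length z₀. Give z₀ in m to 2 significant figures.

Log law: V(z) ∝ ln(z/z₀). With r = V₁/V₂ = 12.9/17.63 = 0.73171,
r · ln(z₂/z₀) = ln(z₁/z₀) ⇒ ln z₀ = (ln z₁ − r·ln z₂)/(1 − r)
ln z₀ = (2.33214 − 0.73171×4.23555) / 0.26829 = -2.8590
z₀ = exp(-2.8590) = 0.05733 m

z₀ ≈ 0.057 m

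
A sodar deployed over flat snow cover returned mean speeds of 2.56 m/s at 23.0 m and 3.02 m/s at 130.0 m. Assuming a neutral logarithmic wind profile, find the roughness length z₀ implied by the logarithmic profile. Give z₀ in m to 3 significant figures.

Log law: V(z) ∝ ln(z/z₀). With r = V₁/V₂ = 2.56/3.02 = 0.84768,
r · ln(z₂/z₀) = ln(z₁/z₀) ⇒ ln z₀ = (ln z₁ − r·ln z₂)/(1 − r)
ln z₀ = (3.13549 − 0.84768×4.86753) / 0.15232 = -6.5037
z₀ = exp(-6.5037) = 0.001498 m

z₀ ≈ 0.00150 m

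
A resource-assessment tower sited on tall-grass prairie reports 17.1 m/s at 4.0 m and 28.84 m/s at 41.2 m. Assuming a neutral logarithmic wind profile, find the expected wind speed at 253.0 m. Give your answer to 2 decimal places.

37.98 m/s

Log law: V ∝ ln(z/z₀). From the pair, with r = V₁/V₂ = 0.59293,
ln z₀ = (ln z₁ − r·ln z₂)/(1 − r) = (1.3863 − 0.59293×3.7184)/0.40707 = -2.0106 → z₀ = 0.1339 m
V₃ = V₁ · ln(z₃/z₀)/ln(z₁/z₀) = 17.1 × 7.5440/3.3969 = 37.9765 m/s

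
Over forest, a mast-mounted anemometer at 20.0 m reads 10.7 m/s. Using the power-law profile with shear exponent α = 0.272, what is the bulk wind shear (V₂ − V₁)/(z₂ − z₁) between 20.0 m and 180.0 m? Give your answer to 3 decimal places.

0.055 m/s/m

Power law: V₂ = V₁ · (z₂/z₁)^α = 10.7 × (9.0000)^0.272 = 19.4508 m/s
ΔV/Δz = (19.4508 − 10.7)/(180.0 − 20.0) = 8.7508/160.0000 = 0.05469 m/s/m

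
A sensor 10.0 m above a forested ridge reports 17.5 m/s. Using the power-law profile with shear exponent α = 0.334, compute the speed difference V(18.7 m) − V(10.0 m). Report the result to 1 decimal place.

4.1 m/s

Power law: V₂ = V₁ · (z₂/z₁)^α = 17.5 × (1.8700)^0.334 = 21.5692 m/s
ΔV = 21.5692 − 17.5 = 4.0692 m/s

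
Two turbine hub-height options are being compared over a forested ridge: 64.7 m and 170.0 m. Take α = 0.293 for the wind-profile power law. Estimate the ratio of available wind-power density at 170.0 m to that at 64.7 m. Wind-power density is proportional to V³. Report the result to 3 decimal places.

2.338

Speed ratio: V_B/V_A = (z_B/z_A)^α = (170.0/64.7)^0.293 = (2.6275)^0.293 = 1.32717
Power-density ratio: P_B/P_A = (V_B/V_A)³ = (1.32717)³ = 2.33765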